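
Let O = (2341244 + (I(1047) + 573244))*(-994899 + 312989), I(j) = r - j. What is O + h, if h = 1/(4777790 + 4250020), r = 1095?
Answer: -17942332212928965599/9027810 ≈ -1.9875e+12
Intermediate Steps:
I(j) = 1095 - j
h = 1/9027810 ≈ 1.1077e-7
O = -1987451243760 (O = (2341244 + ((1095 - 1*1047) + 573244))*(-994899 + 312989) = (2341244 + ((1095 - 1047) + 573244))*(-681910) = (2341244 + (48 + 573244))*(-681910) = (2341244 + 573292)*(-681910) = 2914536*(-681910) = -1987451243760)
O + h = -1987451243760 + 1/9027810 = -17942332212928965599/9027810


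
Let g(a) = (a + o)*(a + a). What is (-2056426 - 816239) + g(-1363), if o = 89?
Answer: 600259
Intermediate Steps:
g(a) = 2*a*(89 + a) (g(a) = (a + 89)*(a + a) = (89 + a)*(2*a) = 2*a*(89 + a))
(-2056426 - 816239) + g(-1363) = (-2056426 - 816239) + 2*(-1363)*(89 - 1363) = -2872665 + 2*(-1363)*(-1274) = -2872665 + 3472924 = 600259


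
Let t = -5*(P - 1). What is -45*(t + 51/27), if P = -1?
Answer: -535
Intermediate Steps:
t = 10 (t = -5*(-1 - 1) = -5*(-2) = 10)
-45*(t + 51/27) = -45*(10 + 51/27) = -45*(10 + 51*(1/27)) = -45*(10 + 17/9) = -45*107/9 = -535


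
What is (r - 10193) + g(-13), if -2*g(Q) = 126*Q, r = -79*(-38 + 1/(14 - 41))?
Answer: -171965/27 ≈ -6369.1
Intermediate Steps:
r = 81133/27 (r = -79*(-38 + 1/(-27)) = -79*(-38 - 1/27) = -79*(-1027/27) = 81133/27 ≈ 3004.9)
g(Q) = -63*Q
(r - 10193) + g(-13) = (81133/27 - 10193) - 63*(-13) = -194078/27 + 819 = -171965/27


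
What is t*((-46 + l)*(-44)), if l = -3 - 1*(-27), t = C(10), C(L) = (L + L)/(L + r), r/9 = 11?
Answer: 19360/109 ≈ 177.61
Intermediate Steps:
r = 99 (r = 9*11 = 99)
C(L) = 2*L/(99 + L) (C(L) = (L + L)/(L + 99) = (2*L)/(99 + L) = 2*L/(99 + L))
t = 20/109 (t = 2*10/(99 + 10) = 2*10/109 = 2*10*(1/109) = 20/109 ≈ 0.18349)
l = 24 (l = -3 + 27 = 24)
t*((-46 + l)*(-44)) = 20*((-46 + 24)*(-44))/109 = 20*(-22*(-44))/109 = (20/109)*968 = 19360/109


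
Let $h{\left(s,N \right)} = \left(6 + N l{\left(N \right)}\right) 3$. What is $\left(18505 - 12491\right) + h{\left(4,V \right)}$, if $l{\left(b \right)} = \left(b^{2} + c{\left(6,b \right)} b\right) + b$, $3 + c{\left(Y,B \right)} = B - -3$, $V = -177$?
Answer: $-33171379$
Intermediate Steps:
$c{\left(Y,B \right)} = B$ ($c{\left(Y,B \right)} = -3 + \left(B - -3\right) = -3 + \left(B + 3\right) = -3 + \left(3 + B\right) = B$)
$l{\left(b \right)} = b + 2 b^{2}$ ($l{\left(b \right)} = \left(b^{2} + b b\right) + b = \left(b^{2} + b^{2}\right) + b = 2 b^{2} + b = b + 2 b^{2}$)
$h{\left(s,N \right)} = 18 + 3 N^{2} \left(1 + 2 N\right)$ ($h{\left(s,N \right)} = \left(6 + N N \left(1 + 2 N\right)\right) 3 = \left(6 + N^{2} \left(1 + 2 N\right)\right) 3 = 18 + 3 N^{2} \left(1 + 2 N\right)$)
$\left(18505 - 12491\right) + h{\left(4,V \right)} = \left(18505 - 12491\right) + \left(18 + 3 \left(-177\right)^{2} \left(1 + 2 \left(-177\right)\right)\right) = 6014 + \left(18 + 3 \cdot 31329 \left(1 - 354\right)\right) = 6014 + \left(18 + 3 \cdot 31329 \left(-353\right)\right) = 6014 + \left(18 - 33177411\right) = 6014 - 33177393 = -33171379$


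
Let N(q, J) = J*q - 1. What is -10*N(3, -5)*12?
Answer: 1920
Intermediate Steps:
N(q, J) = -1 + J*q
-10*N(3, -5)*12 = -10*(-1 - 5*3)*12 = -10*(-1 - 15)*12 = -10*(-16)*12 = 160*12 = 1920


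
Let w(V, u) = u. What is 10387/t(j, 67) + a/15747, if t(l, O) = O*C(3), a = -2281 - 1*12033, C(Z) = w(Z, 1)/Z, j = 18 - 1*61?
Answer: 489733229/1055049 ≈ 464.18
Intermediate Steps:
j = -43 (j = 18 - 61 = -43)
C(Z) = 1/Z
a = -14314 (a = -2281 - 12033 = -14314)
t(l, O) = O/3
10387/t(j, 67) + a/15747 = 10387/(((1/3)*67)) - 14314/15747 = 10387/(67/3) - 14314*1/15747 = 10387*(3/67) - 14314/15747 = 31161/67 - 14314/15747 = 489733229/1055049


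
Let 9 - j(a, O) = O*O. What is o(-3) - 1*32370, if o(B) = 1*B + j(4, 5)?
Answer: -32389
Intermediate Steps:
j(a, O) = 9 - O**2 (j(a, O) = 9 - O*O = 9 - O**2)
o(B) = -16 + B (o(B) = 1*B + (9 - 1*5**2) = B + (9 - 1*25) = B + (9 - 25) = B - 16 = -16 + B)
o(-3) - 1*32370 = (-16 - 3) - 1*32370 = -19 - 32370 = -32389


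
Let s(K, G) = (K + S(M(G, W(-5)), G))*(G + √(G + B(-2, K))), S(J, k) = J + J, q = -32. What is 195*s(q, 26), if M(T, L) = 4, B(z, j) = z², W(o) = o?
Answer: -121680 - 4680*√30 ≈ -1.4731e+5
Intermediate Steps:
S(J, k) = 2*J
s(K, G) = (8 + K)*(G + √(4 + G)) (s(K, G) = (K + 2*4)*(G + √(G + (-2)²)) = (K + 8)*(G + √(G + 4)) = (8 + K)*(G + √(4 + G)))
195*s(q, 26) = 195*(8*26 + 8*√(4 + 26) + 26*(-32) - 32*√(4 + 26)) = 195*(208 + 8*√30 - 832 - 32*√30) = 195*(-624 - 24*√30) = -121680 - 4680*√30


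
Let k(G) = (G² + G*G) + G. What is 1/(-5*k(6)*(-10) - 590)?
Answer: 1/3310 ≈ 0.00030211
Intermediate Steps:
k(G) = G + 2*G² (k(G) = (G² + G²) + G = 2*G² + G = G + 2*G²)
1/(-5*k(6)*(-10) - 590) = 1/(-30*(1 + 2*6)*(-10) - 590) = 1/(-30*(1 + 12)*(-10) - 590) = 1/(-30*13*(-10) - 590) = 1/(-5*78*(-10) - 590) = 1/(-390*(-10) - 590) = 1/(3900 - 590) = 1/3310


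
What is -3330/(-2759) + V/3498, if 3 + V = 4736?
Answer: 24706687/9650982 ≈ 2.5600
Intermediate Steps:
V = 4733 (V = -3 + 4736 = 4733)
-3330/(-2759) + V/3498 = -3330/(-2759) + 4733/3498 = -3330*(-1/2759) + 4733*(1/3498) = 3330/2759 + 4733/3498 = 24706687/9650982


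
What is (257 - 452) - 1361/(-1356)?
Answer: -263059/1356 ≈ -194.00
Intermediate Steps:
(257 - 452) - 1361/(-1356) = -195 - 1361*(-1/1356) = -195 + 1361/1356 = -263059/1356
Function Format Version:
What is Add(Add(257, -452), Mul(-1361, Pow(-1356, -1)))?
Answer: Rational(-263059, 1356) ≈ -194.00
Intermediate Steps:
Add(Add(257, -452), Mul(-1361, Pow(-1356, -1))) = Add(-195, Mul(-1361, Rational(-1, 1356))) = Add(-195, Rational(1361, 1356)) = Rational(-263059, 1356)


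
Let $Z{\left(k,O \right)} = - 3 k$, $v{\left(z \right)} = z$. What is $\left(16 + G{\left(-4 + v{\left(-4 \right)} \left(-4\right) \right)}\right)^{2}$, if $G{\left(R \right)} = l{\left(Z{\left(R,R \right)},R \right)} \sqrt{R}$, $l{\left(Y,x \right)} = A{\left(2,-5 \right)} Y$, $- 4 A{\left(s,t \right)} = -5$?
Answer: $24556 - 2880 \sqrt{3} \approx 19568.0$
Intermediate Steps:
$A{\left(s,t \right)} = \frac{5}{4}$ ($A{\left(s,t \right)} = \left(- \frac{1}{4}\right) \left(-5\right) = \frac{5}{4}$)
$l{\left(Y,x \right)} = \frac{5 Y}{4}$
$G{\left(R \right)} = - \frac{15 R^{\frac{3}{2}}}{4}$ ($G{\left(R \right)} = \frac{5 \left(- 3 R\right)}{4} \sqrt{R} = - \frac{15 R}{4} \sqrt{R} = - \frac{15 R^{\frac{3}{2}}}{4}$)
$\left(16 + G{\left(-4 + v{\left(-4 \right)} \left(-4\right) \right)}\right)^{2} = \left(16 - \frac{15 \left(-4 - -16\right)^{\frac{3}{2}}}{4}\right)^{2} = \left(16 - \frac{15 \left(-4 + 16\right)^{\frac{3}{2}}}{4}\right)^{2} = \left(16 - \frac{15 \cdot 12^{\frac{3}{2}}}{4}\right)^{2} = \left(16 - \frac{15 \cdot 24 \sqrt{3}}{4}\right)^{2} = \left(16 - 90 \sqrt{3}\right)^{2}$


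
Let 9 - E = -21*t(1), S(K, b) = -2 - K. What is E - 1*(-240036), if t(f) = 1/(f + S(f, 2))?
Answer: 480069/2 ≈ 2.4003e+5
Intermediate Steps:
t(f) = -½ (t(f) = 1/(f + (-2 - f)) = 1/(-2) = -½)
E = -3/2 (E = 9 - (-21)*(-1)/2 = 9 - 1*21/2 = 9 - 21/2 = -3/2 ≈ -1.5000)
E - 1*(-240036) = -3/2 - 1*(-240036) = -3/2 + 240036 = 480069/2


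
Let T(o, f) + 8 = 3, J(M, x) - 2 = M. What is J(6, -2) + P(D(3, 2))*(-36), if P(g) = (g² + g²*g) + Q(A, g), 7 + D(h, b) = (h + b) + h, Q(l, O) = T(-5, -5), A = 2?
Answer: 116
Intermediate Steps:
J(M, x) = 2 + M
T(o, f) = -5 (T(o, f) = -8 + 3 = -5)
Q(l, O) = -5
D(h, b) = -7 + b + 2*h (D(h, b) = -7 + ((h + b) + h) = -7 + ((b + h) + h) = -7 + (b + 2*h) = -7 + b + 2*h)
P(g) = -5 + g² + g³ (P(g) = (g² + g²*g) - 5 = (g² + g³) - 5 = -5 + g² + g³)
J(6, -2) + P(D(3, 2))*(-36) = (2 + 6) + (-5 + (-7 + 2 + 2*3)² + (-7 + 2 + 2*3)³)*(-36) = 8 + (-5 + (-7 + 2 + 6)² + (-7 + 2 + 6)³)*(-36) = 8 + (-5 + 1² + 1³)*(-36) = 8 + (-5 + 1 + 1)*(-36) = 8 - 3*(-36) = 8 + 108 = 116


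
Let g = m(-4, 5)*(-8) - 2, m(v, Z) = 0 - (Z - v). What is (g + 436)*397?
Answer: 200882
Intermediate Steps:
m(v, Z) = v - Z (m(v, Z) = 0 + (v - Z) = v - Z)
g = 70 (g = (-4 - 1*5)*(-8) - 2 = (-4 - 5)*(-8) - 2 = -9*(-8) - 2 = 72 - 2 = 70)
(g + 436)*397 = (70 + 436)*397 = 506*397 = 200882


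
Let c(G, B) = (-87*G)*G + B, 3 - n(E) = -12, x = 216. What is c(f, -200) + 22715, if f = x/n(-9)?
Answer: 111867/25 ≈ 4474.7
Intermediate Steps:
n(E) = 15 (n(E) = 3 - 1*(-12) = 3 + 12 = 15)
f = 72/5 (f = 216/15 = 216*(1/15) = 72/5 ≈ 14.400)
c(G, B) = B - 87*G² (c(G, B) = -87*G² + B = B - 87*G²)
c(f, -200) + 22715 = (-200 - 87*(72/5)²) + 22715 = (-200 - 87*5184/25) + 22715 = (-200 - 451008/25) + 22715 = -456008/25 + 22715 = 111867/25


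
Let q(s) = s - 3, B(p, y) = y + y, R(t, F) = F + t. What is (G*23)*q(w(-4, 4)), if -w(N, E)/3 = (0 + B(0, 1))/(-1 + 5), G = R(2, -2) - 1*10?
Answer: 1035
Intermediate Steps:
B(p, y) = 2*y
G = -10 (G = (-2 + 2) - 1*10 = 0 - 10 = -10)
w(N, E) = -3/2 (w(N, E) = -3*(0 + 2*1)/(-1 + 5) = -3*(0 + 2)/4 = -6/4 = -3*1/2 = -3/2)
q(s) = -3 + s
(G*23)*q(w(-4, 4)) = (-10*23)*(-3 - 3/2) = -230*(-9/2) = 1035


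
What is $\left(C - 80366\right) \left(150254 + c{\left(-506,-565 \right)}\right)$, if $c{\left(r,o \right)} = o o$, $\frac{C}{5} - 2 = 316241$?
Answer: $704617087671$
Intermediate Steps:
$C = 1581215$ ($C = 10 + 5 \cdot 316241 = 10 + 1581205 = 1581215$)
$c{\left(r,o \right)} = o^{2}$
$\left(C - 80366\right) \left(150254 + c{\left(-506,-565 \right)}\right) = \left(1581215 - 80366\right) \left(150254 + \left(-565\right)^{2}\right) = 1500849 \left(150254 + 319225\right) = 1500849 \cdot 469479 = 704617087671$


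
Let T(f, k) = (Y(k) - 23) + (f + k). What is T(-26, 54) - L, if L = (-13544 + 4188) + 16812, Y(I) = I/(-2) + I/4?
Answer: -14929/2 ≈ -7464.5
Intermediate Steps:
Y(I) = -I/4 (Y(I) = I*(-½) + I*(¼) = -I/2 + I/4 = -I/4)
L = 7456 (L = -9356 + 16812 = 7456)
T(f, k) = -23 + f + 3*k/4 (T(f, k) = (-k/4 - 23) + (f + k) = (-23 - k/4) + (f + k) = -23 + f + 3*k/4)
T(-26, 54) - L = (-23 - 26 + (¾)*54) - 1*7456 = (-23 - 26 + 81/2) - 7456 = -17/2 - 7456 = -14929/2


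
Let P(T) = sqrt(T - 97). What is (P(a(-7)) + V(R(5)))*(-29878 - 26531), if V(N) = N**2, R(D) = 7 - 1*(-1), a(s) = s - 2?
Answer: -3610176 - 56409*I*sqrt(106) ≈ -3.6102e+6 - 5.8077e+5*I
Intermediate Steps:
a(s) = -2 + s
P(T) = sqrt(-97 + T)
R(D) = 8 (R(D) = 7 + 1 = 8)
(P(a(-7)) + V(R(5)))*(-29878 - 26531) = (sqrt(-97 + (-2 - 7)) + 8**2)*(-29878 - 26531) = (sqrt(-97 - 9) + 64)*(-56409) = (sqrt(-106) + 64)*(-56409) = (I*sqrt(106) + 64)*(-56409) = (64 + I*sqrt(106))*(-56409) = -3610176 - 56409*I*sqrt(106)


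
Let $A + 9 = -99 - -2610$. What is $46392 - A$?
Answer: $43890$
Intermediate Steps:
$A = 2502$ ($A = -9 - -2511 = -9 + \left(-99 + 2610\right) = -9 + 2511 = 2502$)
$46392 - A = 46392 - 2502 = 43890$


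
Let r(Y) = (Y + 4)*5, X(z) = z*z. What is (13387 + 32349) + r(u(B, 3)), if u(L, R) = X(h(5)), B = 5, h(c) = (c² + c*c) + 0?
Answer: 58256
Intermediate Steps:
h(c) = 2*c² (h(c) = (c² + c²) + 0 = 2*c² + 0 = 2*c²)
X(z) = z²
u(L, R) = 2500 (u(L, R) = (2*5²)² = (2*25)² = 50² = 2500)
r(Y) = 20 + 5*Y (r(Y) = (4 + Y)*5 = 20 + 5*Y)
(13387 + 32349) + r(u(B, 3)) = (13387 + 32349) + (20 + 5*2500) = 45736 + (20 + 12500) = 45736 + 12520 = 58256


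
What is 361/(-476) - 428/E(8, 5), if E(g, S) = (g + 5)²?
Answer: -264737/80444 ≈ -3.2909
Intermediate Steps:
E(g, S) = (5 + g)²
361/(-476) - 428/E(8, 5) = 361/(-476) - 428/(5 + 8)² = 361*(-1/476) - 428/(13²) = -361/476 - 428/169 = -264737/80444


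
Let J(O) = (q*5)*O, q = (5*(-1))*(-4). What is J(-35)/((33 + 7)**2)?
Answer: -35/16 ≈ -2.1875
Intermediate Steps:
q = 20 (q = -5*(-4) = 20)
J(O) = 100*O (J(O) = (20*5)*O = 100*O)
J(-35)/((33 + 7)**2) = (100*(-35))/((33 + 7)**2) = -3500/(40**2) = -3500/1600 = -3500*1/1600 = -35/16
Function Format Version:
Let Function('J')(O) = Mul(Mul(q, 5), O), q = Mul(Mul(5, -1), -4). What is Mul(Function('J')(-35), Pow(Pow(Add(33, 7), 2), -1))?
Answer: Rational(-35, 16) ≈ -2.1875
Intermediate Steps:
q = 20 (q = Mul(-5, -4) = 20)
Function('J')(O) = Mul(100, O) (Function('J')(O) = Mul(Mul(20, 5), O) = Mul(100, O))
Mul(Function('J')(-35), Pow(Pow(Add(33, 7), 2), -1)) = Mul(Mul(100, -35), Pow(Pow(Add(33, 7), 2), -1)) = Mul(-3500, Pow(Pow(40, 2), -1)) = Mul(-3500, Pow(1600, -1)) = Mul(-3500, Rational(1, 1600)) = Rational(-35, 16)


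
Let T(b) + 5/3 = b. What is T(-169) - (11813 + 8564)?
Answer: -61643/3 ≈ -20548.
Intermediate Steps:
T(b) = -5/3 + b
T(-169) - (11813 + 8564) = (-5/3 - 169) - (11813 + 8564) = -512/3 - 1*20377 = -512/3 - 20377 = -61643/3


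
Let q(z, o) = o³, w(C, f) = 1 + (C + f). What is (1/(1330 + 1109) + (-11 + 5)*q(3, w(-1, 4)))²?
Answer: 877172730625/5948721 ≈ 1.4746e+5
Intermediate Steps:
w(C, f) = 1 + C + f
(1/(1330 + 1109) + (-11 + 5)*q(3, w(-1, 4)))² = (1/(1330 + 1109) + (-11 + 5)*(1 - 1 + 4)³)² = (1/2439 - 6*4³)² = (1/2439 - 6*64)² = (1/2439 - 384)² = (-936575/2439)² = 877172730625/5948721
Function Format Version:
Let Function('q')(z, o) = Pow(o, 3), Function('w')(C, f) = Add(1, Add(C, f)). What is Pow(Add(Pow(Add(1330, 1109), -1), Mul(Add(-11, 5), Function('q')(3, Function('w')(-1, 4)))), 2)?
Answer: Rational(877172730625, 5948721) ≈ 1.4746e+5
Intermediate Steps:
Function('w')(C, f) = Add(1, C, f)
Pow(Add(Pow(Add(1330, 1109), -1), Mul(Add(-11, 5), Function('q')(3, Function('w')(-1, 4)))), 2) = Pow(Add(Pow(Add(1330, 1109), -1), Mul(Add(-11, 5), Pow(Add(1, -1, 4), 3))), 2) = Pow(Add(Pow(2439, -1), Mul(-6, Pow(4, 3))), 2) = Pow(Add(Rational(1, 2439), Mul(-6, 64)), 2) = Pow(Add(Rational(1, 2439), -384), 2) = Pow(Rational(-936575, 2439), 2) = Rational(877172730625, 5948721)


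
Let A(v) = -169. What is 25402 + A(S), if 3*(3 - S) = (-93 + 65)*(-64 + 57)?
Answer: 25233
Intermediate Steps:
S = -187/3 (S = 3 - (-93 + 65)*(-64 + 57)/3 = 3 - (-28)*(-7)/3 = 3 - ⅓*196 = 3 - 196/3 = -187/3 ≈ -62.333)
25402 + A(S) = 25402 - 169 = 25233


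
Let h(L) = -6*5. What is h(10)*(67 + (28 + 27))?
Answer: -3660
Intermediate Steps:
h(L) = -30
h(10)*(67 + (28 + 27)) = -30*(67 + (28 + 27)) = -30*(67 + 55) = -30*122 = -3660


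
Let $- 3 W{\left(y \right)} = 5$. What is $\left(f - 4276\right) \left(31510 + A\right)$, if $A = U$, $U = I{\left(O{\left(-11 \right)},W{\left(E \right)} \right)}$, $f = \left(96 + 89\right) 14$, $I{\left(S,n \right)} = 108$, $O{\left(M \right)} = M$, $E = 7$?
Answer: $-53307948$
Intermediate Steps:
$W{\left(y \right)} = - \frac{5}{3}$ ($W{\left(y \right)} = \left(- \frac{1}{3}\right) 5 = - \frac{5}{3}$)
$f = 2590$ ($f = 185 \cdot 14 = 2590$)
$U = 108$
$A = 108$
$\left(f - 4276\right) \left(31510 + A\right) = \left(2590 - 4276\right) \left(31510 + 108\right) = \left(-1686\right) 31618 = -53307948$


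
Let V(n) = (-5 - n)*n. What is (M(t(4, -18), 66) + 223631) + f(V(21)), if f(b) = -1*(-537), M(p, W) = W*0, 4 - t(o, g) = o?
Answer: 224168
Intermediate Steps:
V(n) = n*(-5 - n)
t(o, g) = 4 - o
M(p, W) = 0
f(b) = 537
(M(t(4, -18), 66) + 223631) + f(V(21)) = (0 + 223631) + 537 = 223631 + 537 = 224168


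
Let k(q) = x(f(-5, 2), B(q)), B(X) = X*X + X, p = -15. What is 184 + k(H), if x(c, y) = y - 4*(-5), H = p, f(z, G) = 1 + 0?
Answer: 414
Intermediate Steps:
f(z, G) = 1
H = -15
B(X) = X + X**2 (B(X) = X**2 + X = X + X**2)
x(c, y) = 20 + y (x(c, y) = y + 20 = 20 + y)
k(q) = 20 + q*(1 + q)
184 + k(H) = 184 + (20 - 15*(1 - 15)) = 184 + (20 - 15*(-14)) = 184 + (20 + 210) = 184 + 230 = 414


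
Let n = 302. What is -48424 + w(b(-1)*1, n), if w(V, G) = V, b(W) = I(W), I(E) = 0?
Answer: -48424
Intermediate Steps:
b(W) = 0
-48424 + w(b(-1)*1, n) = -48424 + 0*1 = -48424 + 0 = -48424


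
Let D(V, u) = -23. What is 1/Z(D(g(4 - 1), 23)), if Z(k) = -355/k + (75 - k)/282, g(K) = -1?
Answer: 3243/51182 ≈ 0.063362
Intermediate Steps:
Z(k) = 25/94 - 355/k - k/282 (Z(k) = -355/k + (75 - k)*(1/282) = -355/k + (25/94 - k/282) = 25/94 - 355/k - k/282)
1/Z(D(g(4 - 1), 23)) = 1/(25/94 - 355/(-23) - 1/282*(-23)) = 1/(25/94 - 355*(-1/23) + 23/282) = 1/(25/94 + 355/23 + 23/282) = 1/(51182/3243) = 3243/51182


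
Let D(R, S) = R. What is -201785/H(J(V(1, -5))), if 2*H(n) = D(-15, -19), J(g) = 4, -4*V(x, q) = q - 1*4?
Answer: 80714/3 ≈ 26905.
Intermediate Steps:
V(x, q) = 1 - q/4 (V(x, q) = -(q - 1*4)/4 = -(q - 4)/4 = -(-4 + q)/4 = 1 - q/4)
H(n) = -15/2 (H(n) = (1/2)*(-15) = -15/2)
-201785/H(J(V(1, -5))) = -201785/(-15/2) = -201785*(-2/15) = 80714/3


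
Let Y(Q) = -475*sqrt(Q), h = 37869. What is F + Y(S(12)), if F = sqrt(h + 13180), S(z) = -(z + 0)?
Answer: sqrt(51049) - 950*I*sqrt(3) ≈ 225.94 - 1645.4*I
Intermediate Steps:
S(z) = -z
F = sqrt(51049) (F = sqrt(37869 + 13180) = sqrt(51049) ≈ 225.94)
F + Y(S(12)) = sqrt(51049) - 475*2*I*sqrt(3) = sqrt(51049) - 950*I*sqrt(3)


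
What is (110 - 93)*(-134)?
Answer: -2278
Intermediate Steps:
(110 - 93)*(-134) = 17*(-134) = -2278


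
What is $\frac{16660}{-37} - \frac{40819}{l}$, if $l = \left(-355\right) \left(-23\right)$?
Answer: $- \frac{137539203}{302105} \approx -455.27$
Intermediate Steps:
$l = 8165$
$\frac{16660}{-37} - \frac{40819}{l} = \frac{16660}{-37} - \frac{40819}{8165} = 16660 \left(- \frac{1}{37}\right) - \frac{40819}{8165} = - \frac{16660}{37} - \frac{40819}{8165} = - \frac{137539203}{302105}$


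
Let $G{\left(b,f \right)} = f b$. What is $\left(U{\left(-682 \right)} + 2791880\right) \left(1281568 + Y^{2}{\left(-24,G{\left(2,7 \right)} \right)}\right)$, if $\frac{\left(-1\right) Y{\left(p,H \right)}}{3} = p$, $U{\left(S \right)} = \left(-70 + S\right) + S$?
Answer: $3590611971392$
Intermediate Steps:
$U{\left(S \right)} = -70 + 2 S$
$G{\left(b,f \right)} = b f$
$Y{\left(p,H \right)} = - 3 p$
$\left(U{\left(-682 \right)} + 2791880\right) \left(1281568 + Y^{2}{\left(-24,G{\left(2,7 \right)} \right)}\right) = \left(\left(-70 + 2 \left(-682\right)\right) + 2791880\right) \left(1281568 + \left(\left(-3\right) \left(-24\right)\right)^{2}\right) = \left(\left(-70 - 1364\right) + 2791880\right) \left(1281568 + 72^{2}\right) = \left(-1434 + 2791880\right) \left(1281568 + 5184\right) = 2790446 \cdot 1286752 = 3590611971392$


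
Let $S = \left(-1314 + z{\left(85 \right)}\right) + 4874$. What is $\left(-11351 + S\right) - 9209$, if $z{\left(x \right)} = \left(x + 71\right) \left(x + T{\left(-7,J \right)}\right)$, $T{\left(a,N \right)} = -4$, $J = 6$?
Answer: $-4364$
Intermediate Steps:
$z{\left(x \right)} = \left(-4 + x\right) \left(71 + x\right)$ ($z{\left(x \right)} = \left(x + 71\right) \left(x - 4\right) = \left(71 + x\right) \left(-4 + x\right) = \left(-4 + x\right) \left(71 + x\right)$)
$S = 16196$ ($S = \left(-1314 + \left(-284 + 85^{2} + 67 \cdot 85\right)\right) + 4874 = \left(-1314 + \left(-284 + 7225 + 5695\right)\right) + 4874 = \left(-1314 + 12636\right) + 4874 = 11322 + 4874 = 16196$)
$\left(-11351 + S\right) - 9209 = \left(-11351 + 16196\right) - 9209 = 4845 - 9209 = -4364$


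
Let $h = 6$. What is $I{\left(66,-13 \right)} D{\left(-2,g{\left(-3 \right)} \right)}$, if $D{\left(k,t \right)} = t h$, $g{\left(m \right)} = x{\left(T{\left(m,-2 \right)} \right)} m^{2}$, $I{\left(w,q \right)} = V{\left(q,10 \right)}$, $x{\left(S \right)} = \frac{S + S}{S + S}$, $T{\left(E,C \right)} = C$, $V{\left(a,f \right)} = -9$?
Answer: $-486$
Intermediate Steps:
$x{\left(S \right)} = 1$ ($x{\left(S \right)} = \frac{2 S}{2 S} = 2 S \frac{1}{2 S} = 1$)
$I{\left(w,q \right)} = -9$
$g{\left(m \right)} = m^{2}$ ($g{\left(m \right)} = 1 m^{2} = m^{2}$)
$D{\left(k,t \right)} = 6 t$ ($D{\left(k,t \right)} = t 6 = 6 t$)
$I{\left(66,-13 \right)} D{\left(-2,g{\left(-3 \right)} \right)} = - 9 \cdot 6 \left(-3\right)^{2} = - 9 \cdot 6 \cdot 9 = \left(-9\right) 54 = -486$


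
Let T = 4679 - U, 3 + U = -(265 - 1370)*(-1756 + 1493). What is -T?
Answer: -295297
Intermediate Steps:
U = -290618 (U = -3 - (265 - 1370)*(-1756 + 1493) = -3 - (-1105)*(-263) = -3 - 1*290615 = -3 - 290615 = -290618)
T = 295297 (T = 4679 - 1*(-290618) = 4679 + 290618 = 295297)
-T = -1*295297 = -295297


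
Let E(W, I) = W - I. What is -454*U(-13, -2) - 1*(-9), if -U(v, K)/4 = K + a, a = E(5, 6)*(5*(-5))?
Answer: 41777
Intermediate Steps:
a = 25 (a = (5 - 1*6)*(5*(-5)) = (5 - 6)*(-25) = -1*(-25) = 25)
U(v, K) = -100 - 4*K (U(v, K) = -4*(K + 25) = -4*(25 + K) = -100 - 4*K)
-454*U(-13, -2) - 1*(-9) = -454*(-100 - 4*(-2)) - 1*(-9) = -454*(-100 + 8) + 9 = -454*(-92) + 9 = 41768 + 9 = 41777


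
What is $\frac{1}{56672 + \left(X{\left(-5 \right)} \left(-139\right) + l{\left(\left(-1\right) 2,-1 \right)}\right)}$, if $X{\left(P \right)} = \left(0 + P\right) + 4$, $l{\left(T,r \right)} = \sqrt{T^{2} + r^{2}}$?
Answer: $\frac{56811}{3227489716} - \frac{\sqrt{5}}{3227489716} \approx 1.7602 \cdot 10^{-5}$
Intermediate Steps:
$X{\left(P \right)} = 4 + P$ ($X{\left(P \right)} = P + 4 = 4 + P$)
$\frac{1}{56672 + \left(X{\left(-5 \right)} \left(-139\right) + l{\left(\left(-1\right) 2,-1 \right)}\right)} = \frac{1}{56672 + \left(\left(4 - 5\right) \left(-139\right) + \sqrt{\left(\left(-1\right) 2\right)^{2} + \left(-1\right)^{2}}\right)} = \frac{1}{56672 + \left(\left(-1\right) \left(-139\right) + \sqrt{\left(-2\right)^{2} + 1}\right)} = \frac{1}{56672 + \left(139 + \sqrt{4 + 1}\right)} = \frac{1}{56672 + \left(139 + \sqrt{5}\right)} = \frac{1}{56811 + \sqrt{5}}$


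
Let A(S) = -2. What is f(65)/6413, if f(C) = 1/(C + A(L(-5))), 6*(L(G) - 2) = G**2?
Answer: 1/404019 ≈ 2.4751e-6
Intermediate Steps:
L(G) = 2 + G**2/6
f(C) = 1/(-2 + C) (f(C) = 1/(C - 2) = 1/(-2 + C))
f(65)/6413 = 1/((-2 + 65)*6413) = (1/6413)/63 = (1/63)*(1/6413) = 1/404019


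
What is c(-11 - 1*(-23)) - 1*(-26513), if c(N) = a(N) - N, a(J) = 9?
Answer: 26510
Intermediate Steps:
c(N) = 9 - N
c(-11 - 1*(-23)) - 1*(-26513) = (9 - (-11 - 1*(-23))) - 1*(-26513) = (9 - (-11 + 23)) + 26513 = (9 - 1*12) + 26513 = (9 - 12) + 26513 = -3 + 26513 = 26510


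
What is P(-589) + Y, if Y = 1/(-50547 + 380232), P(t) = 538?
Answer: 177370531/329685 ≈ 538.00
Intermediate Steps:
Y = 1/329685 ≈ 3.0332e-6
P(-589) + Y = 538 + 1/329685 = 177370531/329685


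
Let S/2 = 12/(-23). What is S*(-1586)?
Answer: 38064/23 ≈ 1655.0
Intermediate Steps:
S = -24/23 (S = 2*(12/(-23)) = 2*(12*(-1/23)) = 2*(-12/23) = -24/23 ≈ -1.0435)
S*(-1586) = -24/23*(-1586) = 38064/23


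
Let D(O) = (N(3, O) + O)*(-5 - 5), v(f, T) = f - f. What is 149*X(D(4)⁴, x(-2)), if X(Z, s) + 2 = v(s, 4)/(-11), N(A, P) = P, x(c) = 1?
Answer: -298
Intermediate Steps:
v(f, T) = 0
D(O) = -20*O (D(O) = (O + O)*(-5 - 5) = (2*O)*(-10) = -20*O)
X(Z, s) = -2 (X(Z, s) = -2 + 0/(-11) = -2 + 0*(-1/11) = -2 + 0 = -2)
149*X(D(4)⁴, x(-2)) = 149*(-2) = -298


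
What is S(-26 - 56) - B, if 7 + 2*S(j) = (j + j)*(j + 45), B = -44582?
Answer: 95225/2 ≈ 47613.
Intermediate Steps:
S(j) = -7/2 + j*(45 + j) (S(j) = -7/2 + ((j + j)*(j + 45))/2 = -7/2 + ((2*j)*(45 + j))/2 = -7/2 + (2*j*(45 + j))/2 = -7/2 + j*(45 + j))
S(-26 - 56) - B = (-7/2 + (-26 - 56)² + 45*(-26 - 56)) - 1*(-44582) = (-7/2 + (-82)² + 45*(-82)) + 44582 = (-7/2 + 6724 - 3690) + 44582 = 6061/2 + 44582 = 95225/2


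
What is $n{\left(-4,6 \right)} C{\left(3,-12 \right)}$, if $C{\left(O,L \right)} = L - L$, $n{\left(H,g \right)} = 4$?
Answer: $0$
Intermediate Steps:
$C{\left(O,L \right)} = 0$
$n{\left(-4,6 \right)} C{\left(3,-12 \right)} = 4 \cdot 0 = 0$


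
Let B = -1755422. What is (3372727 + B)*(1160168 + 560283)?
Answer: 2782494004555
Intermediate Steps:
(3372727 + B)*(1160168 + 560283) = (3372727 - 1755422)*(1160168 + 560283) = 1617305*1720451 = 2782494004555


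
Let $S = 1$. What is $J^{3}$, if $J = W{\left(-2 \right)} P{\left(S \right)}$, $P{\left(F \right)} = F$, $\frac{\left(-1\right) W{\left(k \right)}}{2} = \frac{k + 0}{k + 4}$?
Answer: $8$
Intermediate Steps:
$W{\left(k \right)} = - \frac{2 k}{4 + k}$ ($W{\left(k \right)} = - 2 \frac{k + 0}{k + 4} = - 2 \frac{k}{4 + k} = - \frac{2 k}{4 + k}$)
$J = 2$ ($J = \left(-2\right) \left(-2\right) \frac{1}{4 - 2} \cdot 1 = \left(-2\right) \left(-2\right) \frac{1}{2} \cdot 1 = 2 \cdot 1 = 2$)
$J^{3} = 2^{3} = 8$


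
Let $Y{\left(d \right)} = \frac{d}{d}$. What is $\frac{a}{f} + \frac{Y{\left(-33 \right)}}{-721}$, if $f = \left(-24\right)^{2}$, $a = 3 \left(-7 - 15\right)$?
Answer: $- \frac{8027}{69216} \approx -0.11597$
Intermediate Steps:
$a = -66$ ($a = 3 \left(-22\right) = -66$)
$f = 576$
$Y{\left(d \right)} = 1$
$\frac{a}{f} + \frac{Y{\left(-33 \right)}}{-721} = - \frac{66}{576} + 1 \frac{1}{-721} = \left(-66\right) \frac{1}{576} + 1 \left(- \frac{1}{721}\right) = - \frac{11}{96} - \frac{1}{721} = - \frac{8027}{69216}$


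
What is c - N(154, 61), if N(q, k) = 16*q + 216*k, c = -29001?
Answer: -44641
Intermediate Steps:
c - N(154, 61) = -29001 - (16*154 + 216*61) = -29001 - (2464 + 13176) = -29001 - 1*15640 = -29001 - 15640 = -44641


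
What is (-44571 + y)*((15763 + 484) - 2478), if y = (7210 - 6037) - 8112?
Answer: -709241190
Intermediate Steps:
y = -6939 (y = 1173 - 8112 = -6939)
(-44571 + y)*((15763 + 484) - 2478) = (-44571 - 6939)*((15763 + 484) - 2478) = -51510*(16247 - 2478) = -51510*13769 = -709241190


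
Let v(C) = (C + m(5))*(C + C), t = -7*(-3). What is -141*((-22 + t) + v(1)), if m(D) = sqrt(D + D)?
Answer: -141 - 282*sqrt(10) ≈ -1032.8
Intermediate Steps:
m(D) = sqrt(2)*sqrt(D) (m(D) = sqrt(2*D) = sqrt(2)*sqrt(D))
t = 21
v(C) = 2*C*(C + sqrt(10)) (v(C) = (C + sqrt(2)*sqrt(5))*(C + C) = (C + sqrt(10))*(2*C) = 2*C*(C + sqrt(10)))
-141*((-22 + t) + v(1)) = -141*((-22 + 21) + 2*1*(1 + sqrt(10))) = -141*(-1 + (2 + 2*sqrt(10))) = -141*(1 + 2*sqrt(10)) = -141 - 282*sqrt(10)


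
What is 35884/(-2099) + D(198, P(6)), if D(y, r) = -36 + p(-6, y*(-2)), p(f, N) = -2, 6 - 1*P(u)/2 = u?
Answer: -115646/2099 ≈ -55.096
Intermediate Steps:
P(u) = 12 - 2*u
D(y, r) = -38 (D(y, r) = -36 - 2 = -38)
35884/(-2099) + D(198, P(6)) = 35884/(-2099) - 38 = 35884*(-1/2099) - 38 = -35884/2099 - 38 = -115646/2099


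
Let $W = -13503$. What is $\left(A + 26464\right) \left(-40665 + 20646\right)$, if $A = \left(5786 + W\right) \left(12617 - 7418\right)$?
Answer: $802646170161$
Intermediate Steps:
$A = -40120683$ ($A = \left(5786 - 13503\right) \left(12617 - 7418\right) = \left(-7717\right) 5199 = -40120683$)
$\left(A + 26464\right) \left(-40665 + 20646\right) = \left(-40120683 + 26464\right) \left(-40665 + 20646\right) = \left(-40094219\right) \left(-20019\right) = 802646170161$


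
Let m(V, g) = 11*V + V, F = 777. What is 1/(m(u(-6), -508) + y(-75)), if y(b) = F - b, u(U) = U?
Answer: 1/780 ≈ 0.0012821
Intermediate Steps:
y(b) = 777 - b
m(V, g) = 12*V
1/(m(u(-6), -508) + y(-75)) = 1/(12*(-6) + (777 - 1*(-75))) = 1/(-72 + (777 + 75)) = 1/(-72 + 852) = 1/780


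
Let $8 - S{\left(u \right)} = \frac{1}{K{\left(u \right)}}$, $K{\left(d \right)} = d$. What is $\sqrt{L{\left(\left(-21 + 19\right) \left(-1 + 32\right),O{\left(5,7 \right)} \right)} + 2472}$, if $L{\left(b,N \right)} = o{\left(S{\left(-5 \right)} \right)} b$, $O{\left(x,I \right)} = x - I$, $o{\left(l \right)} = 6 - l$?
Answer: $\frac{\sqrt{65210}}{5} \approx 51.073$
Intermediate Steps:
$S{\left(u \right)} = 8 - \frac{1}{u}$
$L{\left(b,N \right)} = - \frac{11 b}{5}$ ($L{\left(b,N \right)} = \left(6 - \left(8 - \frac{1}{-5}\right)\right) b = \left(6 - \left(8 - - \frac{1}{5}\right)\right) b = \left(6 - \left(8 + \frac{1}{5}\right)\right) b = \left(6 - \frac{41}{5}\right) b = - \frac{11 b}{5}$)
$\sqrt{L{\left(\left(-21 + 19\right) \left(-1 + 32\right),O{\left(5,7 \right)} \right)} + 2472} = \sqrt{- \frac{11 \left(-21 + 19\right) \left(-1 + 32\right)}{5} + 2472} = \sqrt{- \frac{11 \left(\left(-2\right) 31\right)}{5} + 2472} = \sqrt{\left(- \frac{11}{5}\right) \left(-62\right) + 2472} = \sqrt{\frac{682}{5} + 2472} = \sqrt{\frac{13042}{5}} = \frac{\sqrt{65210}}{5}$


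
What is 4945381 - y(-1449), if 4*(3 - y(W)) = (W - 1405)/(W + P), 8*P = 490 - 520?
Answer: 28737594412/5811 ≈ 4.9454e+6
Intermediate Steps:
P = -15/4 (P = (490 - 520)/8 = (⅛)*(-30) = -15/4 ≈ -3.7500)
y(W) = 3 - (-1405 + W)/(4*(-15/4 + W)) (y(W) = 3 - (W - 1405)/(4*(W - 15/4)) = 3 - (-1405 + W)/(4*(-15/4 + W)))
4945381 - y(-1449) = 4945381 - (1360 + 11*(-1449))/(-15 + 4*(-1449)) = 4945381 - (1360 - 15939)/(-15 - 5796) = 4945381 - (-14579)/(-5811) = 4945381 - (-1)*(-14579)/5811 = 4945381 - 1*14579/5811 = 4945381 - 14579/5811 = 28737594412/5811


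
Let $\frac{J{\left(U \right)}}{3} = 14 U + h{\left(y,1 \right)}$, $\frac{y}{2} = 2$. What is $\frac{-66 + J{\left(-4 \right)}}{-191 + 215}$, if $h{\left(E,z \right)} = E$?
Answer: $- \frac{37}{4} \approx -9.25$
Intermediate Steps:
$y = 4$ ($y = 2 \cdot 2 = 4$)
$J{\left(U \right)} = 12 + 42 U$ ($J{\left(U \right)} = 3 \left(14 U + 4\right) = 3 \left(4 + 14 U\right) = 12 + 42 U$)
$\frac{-66 + J{\left(-4 \right)}}{-191 + 215} = \frac{-66 + \left(12 + 42 \left(-4\right)\right)}{-191 + 215} = \frac{-66 + \left(12 - 168\right)}{24} = \left(-66 - 156\right) \frac{1}{24} = \left(-222\right) \frac{1}{24} = - \frac{37}{4}$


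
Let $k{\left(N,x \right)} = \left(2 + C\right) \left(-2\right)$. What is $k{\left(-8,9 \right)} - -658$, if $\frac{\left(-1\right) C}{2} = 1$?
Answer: $658$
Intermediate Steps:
$C = -2$ ($C = \left(-2\right) 1 = -2$)
$k{\left(N,x \right)} = 0$ ($k{\left(N,x \right)} = \left(2 - 2\right) \left(-2\right) = 0 \left(-2\right) = 0$)
$k{\left(-8,9 \right)} - -658 = 0 - -658 = 0 + 658 = 658$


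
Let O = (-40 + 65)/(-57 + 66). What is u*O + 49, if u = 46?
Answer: 1591/9 ≈ 176.78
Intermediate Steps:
O = 25/9 ≈ 2.7778
u*O + 49 = 46*(25/9) + 49 = 1150/9 + 49 = 1591/9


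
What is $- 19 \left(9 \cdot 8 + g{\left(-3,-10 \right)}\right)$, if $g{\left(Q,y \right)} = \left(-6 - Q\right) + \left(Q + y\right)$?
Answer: $-1064$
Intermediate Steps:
$g{\left(Q,y \right)} = -6 + y$
$- 19 \left(9 \cdot 8 + g{\left(-3,-10 \right)}\right) = - 19 \left(9 \cdot 8 - 16\right) = - 19 \left(72 - 16\right) = \left(-19\right) 56 = -1064$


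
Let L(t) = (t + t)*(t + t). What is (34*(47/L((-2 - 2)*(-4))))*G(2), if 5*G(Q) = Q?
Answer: 799/1280 ≈ 0.62422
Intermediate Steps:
L(t) = 4*t² (L(t) = (2*t)*(2*t) = 4*t²)
G(Q) = Q/5
(34*(47/L((-2 - 2)*(-4))))*G(2) = (34*(47/((4*((-2 - 2)*(-4))²))))*((⅕)*2) = (34*(47/((4*(-4*(-4))²))))*(⅖) = (34*(47/((4*16²))))*(⅖) = (34*(47/((4*256))))*(⅖) = (34*(47/1024))*(⅖) = (799/512)*(⅖) = 799/1280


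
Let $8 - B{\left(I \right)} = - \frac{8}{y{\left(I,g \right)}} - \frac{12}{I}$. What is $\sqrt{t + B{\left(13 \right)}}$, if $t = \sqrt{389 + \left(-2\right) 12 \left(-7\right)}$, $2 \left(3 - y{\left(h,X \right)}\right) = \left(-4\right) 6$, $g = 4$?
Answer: $\frac{\sqrt{359580 + 38025 \sqrt{557}}}{195} \approx 5.7495$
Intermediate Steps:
$y{\left(h,X \right)} = 15$ ($y{\left(h,X \right)} = 3 - \frac{\left(-4\right) 6}{2} = 3 - -12 = 3 + 12 = 15$)
$B{\left(I \right)} = \frac{128}{15} + \frac{12}{I}$ ($B{\left(I \right)} = 8 - \left(- \frac{8}{15} - \frac{12}{I}\right) = 8 + \left(\frac{8}{15} + \frac{12}{I}\right) = \frac{128}{15} + \frac{12}{I}$)
$t = \sqrt{557}$ ($t = \sqrt{389 - -168} = \sqrt{389 + 168} = \sqrt{557} \approx 23.601$)
$\sqrt{t + B{\left(13 \right)}} = \sqrt{\sqrt{557} + \left(\frac{128}{15} + \frac{12}{13}\right)} = \sqrt{\sqrt{557} + \frac{1844}{195}} = \sqrt{\frac{1844}{195} + \sqrt{557}}$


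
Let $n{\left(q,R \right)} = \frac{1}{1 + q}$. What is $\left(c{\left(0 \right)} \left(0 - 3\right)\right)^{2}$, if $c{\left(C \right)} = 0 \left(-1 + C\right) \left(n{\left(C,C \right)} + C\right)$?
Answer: $0$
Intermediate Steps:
$c{\left(C \right)} = 0$ ($c{\left(C \right)} = 0 \left(-1 + C\right) \left(\frac{1}{1 + C} + C\right) = 0 \left(-1 + C\right) \left(C + \frac{1}{1 + C}\right) = 0$)
$\left(c{\left(0 \right)} \left(0 - 3\right)\right)^{2} = \left(0 \left(0 - 3\right)\right)^{2} = \left(0 \left(-3\right)\right)^{2} = 0^{2} = 0$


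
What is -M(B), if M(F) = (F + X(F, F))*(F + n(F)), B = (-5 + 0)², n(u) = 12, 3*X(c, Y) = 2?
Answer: -2849/3 ≈ -949.67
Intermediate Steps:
X(c, Y) = ⅔ (X(c, Y) = (⅓)*2 = ⅔)
B = 25 (B = (-5)² = 25)
M(F) = (12 + F)*(⅔ + F) (M(F) = (F + ⅔)*(F + 12) = (⅔ + F)*(12 + F) = (12 + F)*(⅔ + F))
-M(B) = -(8 + 25² + (38/3)*25) = -(8 + 625 + 950/3) = -1*2849/3 = -2849/3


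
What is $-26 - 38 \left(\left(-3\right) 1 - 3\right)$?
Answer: $202$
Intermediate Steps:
$-26 - 38 \left(\left(-3\right) 1 - 3\right) = -26 - 38 \left(-3 - 3\right) = -26 - -228 = -26 + 228 = 202$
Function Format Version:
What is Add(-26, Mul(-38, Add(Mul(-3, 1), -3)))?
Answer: 202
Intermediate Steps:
Add(-26, Mul(-38, Add(Mul(-3, 1), -3))) = Add(-26, Mul(-38, Add(-3, -3))) = Add(-26, Mul(-38, -6)) = Add(-26, 228) = 202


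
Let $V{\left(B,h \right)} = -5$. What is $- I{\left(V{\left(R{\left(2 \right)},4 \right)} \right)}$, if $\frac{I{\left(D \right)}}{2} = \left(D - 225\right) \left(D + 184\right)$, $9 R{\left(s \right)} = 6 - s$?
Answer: $82340$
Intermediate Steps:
$R{\left(s \right)} = \frac{2}{3} - \frac{s}{9}$ ($R{\left(s \right)} = \frac{6 - s}{9} = \frac{2}{3} - \frac{s}{9}$)
$I{\left(D \right)} = 2 \left(-225 + D\right) \left(184 + D\right)$ ($I{\left(D \right)} = 2 \left(D - 225\right) \left(D + 184\right) = 2 \left(-225 + D\right) \left(184 + D\right)$)
$- I{\left(V{\left(R{\left(2 \right)},4 \right)} \right)} = - (-82800 - -410 + 2 \left(-5\right)^{2}) = - (-82800 + 410 + 2 \cdot 25) = - (-82800 + 410 + 50) = \left(-1\right) \left(-82340\right) = 82340$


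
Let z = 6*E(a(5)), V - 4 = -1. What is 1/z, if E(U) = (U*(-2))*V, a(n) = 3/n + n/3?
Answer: -5/408 ≈ -0.012255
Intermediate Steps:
V = 3 (V = 4 - 1 = 3)
a(n) = 3/n + n/3 (a(n) = 3/n + n*(⅓) = 3/n + n/3)
E(U) = -6*U (E(U) = (U*(-2))*3 = -2*U*3 = -6*U)
z = -408/5 (z = 6*(-6*(3/5 + (⅓)*5)) = 6*(-6*(3*(⅕) + 5/3)) = 6*(-6*(⅗ + 5/3)) = 6*(-6*34/15) = 6*(-68/5) = -408/5 ≈ -81.600)
1/z = 1/(-408/5) = -5/408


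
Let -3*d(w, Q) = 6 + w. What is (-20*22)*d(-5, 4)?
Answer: 440/3 ≈ 146.67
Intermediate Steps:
d(w, Q) = -2 - w/3 (d(w, Q) = -(6 + w)/3 = -2 - w/3)
(-20*22)*d(-5, 4) = (-20*22)*(-2 - 1/3*(-5)) = -440*(-2 + 5/3) = -440*(-1/3) = 440/3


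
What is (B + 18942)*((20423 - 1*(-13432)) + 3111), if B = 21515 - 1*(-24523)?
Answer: 2402050680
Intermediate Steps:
B = 46038 (B = 21515 + 24523 = 46038)
(B + 18942)*((20423 - 1*(-13432)) + 3111) = (46038 + 18942)*((20423 - 1*(-13432)) + 3111) = 64980*((20423 + 13432) + 3111) = 64980*(33855 + 3111) = 64980*36966 = 2402050680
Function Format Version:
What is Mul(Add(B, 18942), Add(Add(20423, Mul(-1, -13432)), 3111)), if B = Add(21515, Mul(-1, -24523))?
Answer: 2402050680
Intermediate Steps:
B = 46038 (B = Add(21515, 24523) = 46038)
Mul(Add(B, 18942), Add(Add(20423, Mul(-1, -13432)), 3111)) = Mul(Add(46038, 18942), Add(Add(20423, Mul(-1, -13432)), 3111)) = Mul(64980, Add(Add(20423, 13432), 3111)) = Mul(64980, Add(33855, 3111)) = Mul(64980, 36966) = 2402050680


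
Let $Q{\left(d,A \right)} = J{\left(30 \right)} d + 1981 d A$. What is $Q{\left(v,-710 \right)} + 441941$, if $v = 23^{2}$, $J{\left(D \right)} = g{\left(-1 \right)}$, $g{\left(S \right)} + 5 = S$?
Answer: $-743605023$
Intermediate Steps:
$g{\left(S \right)} = -5 + S$
$J{\left(D \right)} = -6$ ($J{\left(D \right)} = -5 - 1 = -6$)
$v = 529$
$Q{\left(d,A \right)} = - 6 d + 1981 A d$ ($Q{\left(d,A \right)} = - 6 d + 1981 d A = - 6 d + 1981 A d$)
$Q{\left(v,-710 \right)} + 441941 = 529 \left(-6 + 1981 \left(-710\right)\right) + 441941 = 529 \left(-6 - 1406510\right) + 441941 = 529 \left(-1406516\right) + 441941 = -744046964 + 441941 = -743605023$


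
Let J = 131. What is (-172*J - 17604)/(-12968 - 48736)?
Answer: 5017/7713 ≈ 0.65046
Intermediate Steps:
(-172*J - 17604)/(-12968 - 48736) = (-172*131 - 17604)/(-12968 - 48736) = (-22532 - 17604)/(-61704) = -40136*(-1/61704) = 5017/7713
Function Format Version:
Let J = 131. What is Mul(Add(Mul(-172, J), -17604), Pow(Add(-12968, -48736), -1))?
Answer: Rational(5017, 7713) ≈ 0.65046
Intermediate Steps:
Mul(Add(Mul(-172, J), -17604), Pow(Add(-12968, -48736), -1)) = Mul(Add(Mul(-172, 131), -17604), Pow(Add(-12968, -48736), -1)) = Mul(Add(-22532, -17604), Pow(-61704, -1)) = Mul(-40136, Rational(-1, 61704)) = Rational(5017, 7713)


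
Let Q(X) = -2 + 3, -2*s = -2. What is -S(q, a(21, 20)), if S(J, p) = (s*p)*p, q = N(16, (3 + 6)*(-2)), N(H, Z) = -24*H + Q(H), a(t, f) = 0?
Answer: 0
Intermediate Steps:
s = 1 (s = -½*(-2) = 1)
Q(X) = 1
N(H, Z) = 1 - 24*H (N(H, Z) = -24*H + 1 = 1 - 24*H)
q = -383 (q = 1 - 24*16 = 1 - 384 = -383)
S(J, p) = p² (S(J, p) = (1*p)*p = p*p = p²)
-S(q, a(21, 20)) = -1*0² = -1*0 = 0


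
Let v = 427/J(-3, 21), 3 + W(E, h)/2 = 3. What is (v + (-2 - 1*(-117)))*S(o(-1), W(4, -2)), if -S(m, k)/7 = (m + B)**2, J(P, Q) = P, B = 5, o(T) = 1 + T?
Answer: 14350/3 ≈ 4783.3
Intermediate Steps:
W(E, h) = 0 (W(E, h) = -6 + 2*3 = -6 + 6 = 0)
v = -427/3 (v = 427/(-3) = 427*(-1/3) = -427/3 ≈ -142.33)
S(m, k) = -7*(5 + m)**2 (S(m, k) = -7*(m + 5)**2 = -7*(5 + m)**2)
(v + (-2 - 1*(-117)))*S(o(-1), W(4, -2)) = (-427/3 + (-2 - 1*(-117)))*(-7*(5 + (1 - 1))**2) = (-427/3 + (-2 + 117))*(-7*(5 + 0)**2) = (-427/3 + 115)*(-7*5**2) = -(-574)*25/3 = -82/3*(-175) = 14350/3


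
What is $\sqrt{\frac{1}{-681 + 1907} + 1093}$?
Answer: $\frac{3 \sqrt{182540366}}{1226} \approx 33.061$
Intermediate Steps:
$\sqrt{\frac{1}{-681 + 1907} + 1093} = \sqrt{\frac{1}{1226} + 1093} = \sqrt{\frac{1340019}{1226}} = \frac{3 \sqrt{182540366}}{1226}$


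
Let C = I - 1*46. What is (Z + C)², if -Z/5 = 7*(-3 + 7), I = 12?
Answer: 30276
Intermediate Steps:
C = -34 (C = 12 - 1*46 = 12 - 46 = -34)
Z = -140 (Z = -35*(-3 + 7) = -35*4 = -5*28 = -140)
(Z + C)² = (-140 - 34)² = (-174)² = 30276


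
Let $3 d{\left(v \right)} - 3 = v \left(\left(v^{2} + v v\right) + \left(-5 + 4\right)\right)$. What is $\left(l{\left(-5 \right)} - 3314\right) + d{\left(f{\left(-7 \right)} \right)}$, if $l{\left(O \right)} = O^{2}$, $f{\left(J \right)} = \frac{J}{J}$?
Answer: $- \frac{9863}{3} \approx -3287.7$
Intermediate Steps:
$f{\left(J \right)} = 1$
$d{\left(v \right)} = 1 + \frac{v \left(-1 + 2 v^{2}\right)}{3}$ ($d{\left(v \right)} = 1 + \frac{v \left(\left(v^{2} + v v\right) + \left(-5 + 4\right)\right)}{3} = 1 + \frac{v \left(\left(v^{2} + v^{2}\right) - 1\right)}{3} = 1 + \frac{v \left(2 v^{2} - 1\right)}{3} = 1 + \frac{v \left(-1 + 2 v^{2}\right)}{3}$)
$\left(l{\left(-5 \right)} - 3314\right) + d{\left(f{\left(-7 \right)} \right)} = \left(\left(-5\right)^{2} - 3314\right) + \left(1 - \frac{1}{3} + \frac{2 \cdot 1^{3}}{3}\right) = \left(25 - 3314\right) + \left(1 - \frac{1}{3} + \frac{2}{3} \cdot 1\right) = -3289 + \left(1 - \frac{1}{3} + \frac{2}{3}\right) = -3289 + \frac{4}{3} = - \frac{9863}{3}$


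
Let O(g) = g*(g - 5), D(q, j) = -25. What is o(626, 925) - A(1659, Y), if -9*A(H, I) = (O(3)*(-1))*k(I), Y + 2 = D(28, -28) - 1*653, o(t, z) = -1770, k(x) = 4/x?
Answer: -451351/255 ≈ -1770.0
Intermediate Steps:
O(g) = g*(-5 + g)
Y = -680 (Y = -2 + (-25 - 1*653) = -2 + (-25 - 653) = -2 - 678 = -680)
A(H, I) = -8/(3*I) (A(H, I) = -(3*(-5 + 3))*(-1)*4/I/9 = -(3*(-2))*(-1)*4/I/9 = -(-6*(-1))*4/I/9 = -2*4/I/3 = -8/(3*I))
o(626, 925) - A(1659, Y) = -1770 - (-8)/(3*(-680)) = -1770 - (-8)*(-1)/(3*680) = -1770 - 1*1/255 = -1770 - 1/255 = -451351/255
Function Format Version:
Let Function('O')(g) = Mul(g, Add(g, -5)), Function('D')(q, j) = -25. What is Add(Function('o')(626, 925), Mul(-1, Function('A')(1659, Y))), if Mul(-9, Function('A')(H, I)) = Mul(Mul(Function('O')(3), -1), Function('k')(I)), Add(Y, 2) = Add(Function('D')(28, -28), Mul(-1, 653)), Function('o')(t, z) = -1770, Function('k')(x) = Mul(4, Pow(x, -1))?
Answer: Rational(-451351, 255) ≈ -1770.0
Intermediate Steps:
Function('O')(g) = Mul(g, Add(-5, g))
Y = -680 (Y = Add(-2, Add(-25, Mul(-1, 653))) = Add(-2, Add(-25, -653)) = Add(-2, -678) = -680)
Function('A')(H, I) = Mul(Rational(-8, 3), Pow(I, -1)) (Function('A')(H, I) = Mul(Rational(-1, 9), Mul(Mul(Mul(3, Add(-5, 3)), -1), Mul(4, Pow(I, -1)))) = Mul(Rational(-1, 9), Mul(Mul(Mul(3, -2), -1), Mul(4, Pow(I, -1)))) = Mul(Rational(-1, 9), Mul(Mul(-6, -1), Mul(4, Pow(I, -1)))) = Mul(Rational(-1, 9), Mul(6, Mul(4, Pow(I, -1)))) = Mul(Rational(-1, 9), Mul(24, Pow(I, -1))) = Mul(Rational(-8, 3), Pow(I, -1)))
Add(Function('o')(626, 925), Mul(-1, Function('A')(1659, Y))) = Add(-1770, Mul(-1, Mul(Rational(-8, 3), Pow(-680, -1)))) = Add(-1770, Mul(-1, Mul(Rational(-8, 3), Rational(-1, 680)))) = Add(-1770, Mul(-1, Rational(1, 255))) = Add(-1770, Rational(-1, 255)) = Rational(-451351, 255)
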